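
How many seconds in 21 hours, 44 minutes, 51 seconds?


78291 seconds

Hours: 21 × 3600 = 75600
Minutes: 44 × 60 = 2640
Seconds: 51
Total = 75600 + 2640 + 51 = 78291


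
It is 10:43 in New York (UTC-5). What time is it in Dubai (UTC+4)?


19:43

Time difference = UTC+4 - UTC-5 = +9 hours
New hour = (10 + 9) mod 24
= 19 mod 24 = 19
Minutes unchanged → 19:43


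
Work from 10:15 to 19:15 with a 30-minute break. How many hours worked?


Total time = (19×60+15) - (10×60+15)
= 1155 - 615 = 540 min
Minus break: 540 - 30 = 510 min
= 8h 30m

8h 30m (510 minutes)


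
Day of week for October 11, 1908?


Sunday

Zeller's congruence:
q=11, m=10, k=8, j=19
h = (11 + ⌊13×11/5⌋ + 8 + ⌊8/4⌋ + ⌊19/4⌋ - 2×19) mod 7
= (11 + 28 + 8 + 2 + 4 - 38) mod 7
= 15 mod 7 = 1
h=1 → Sunday


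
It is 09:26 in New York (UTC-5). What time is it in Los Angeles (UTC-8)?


Time difference = UTC-8 - UTC-5 = -3 hours
New hour = (9 -3) mod 24
= 6 mod 24 = 6
Minutes unchanged → 06:26

06:26


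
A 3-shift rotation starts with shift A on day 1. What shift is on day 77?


Shift B

Shifts: A, B, C
Start: A (index 0)
Day 77: (0 + 77 - 1) mod 3
= 76 mod 3
= 1
Index 1 → shift B


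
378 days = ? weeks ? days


Weeks: 378 ÷ 7 = 54 remainder 0

54 weeks 0 days


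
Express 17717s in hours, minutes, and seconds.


4h 55m 17s

Hours: 17717 ÷ 3600 = 4 remainder 3317
Minutes: 3317 ÷ 60 = 55 remainder 17
Seconds: 17


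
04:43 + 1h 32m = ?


06:15

Start: 283 minutes from midnight
Add: 92 minutes
Total: 375 minutes
Hours: 375 ÷ 60 = 6 remainder 15


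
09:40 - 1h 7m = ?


08:33

Start: 580 minutes from midnight
Subtract: 67 minutes
Remaining: 580 - 67 = 513
Hours: 8, Minutes: 33


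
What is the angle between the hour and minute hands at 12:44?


Hour hand (12 ≡ 0 on the dial): 0×30 + 44×0.5 = 22.0°
Minute hand = 44×6 = 264°
Difference = |22.0 - 264| = 242.0°
Since > 180°: 360 - 242.0 = 118.0°

118.0°


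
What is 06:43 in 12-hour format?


Hour: 6
6 < 12 → AM

6:43 AM


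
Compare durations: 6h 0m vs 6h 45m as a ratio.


8:9 (0.89)

Duration 1: 360 minutes
Duration 2: 405 minutes
Ratio = 360:405
GCD = 45
Simplified = 8:9
As a decimal: 8/9 ≈ 0.89


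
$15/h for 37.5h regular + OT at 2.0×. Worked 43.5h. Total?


$742.50

Regular: 37.5h × $15 = $562.50
Overtime: 43.5 - 37.5 = 6.0h
OT pay: 6.0h × $15 × 2.0 = $180.00
Total = $562.50 + $180.00 = $742.50


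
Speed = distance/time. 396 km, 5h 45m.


Distance: 396 km
Time: 5h 45m = 345 min = 345/60 = 23/4 hours
Speed = 396 ÷ (23/4) = 396 × 4 / 23 = 1584/23 ≈ 68.9 km/h

68.9 km/h


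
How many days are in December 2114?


31 days

Month: December (month 12)
December has 31 days


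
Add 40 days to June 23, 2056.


August 2, 2056

Start: June 23, 2056
Add 40 days
June 23 → July 1: 30 - 23 + 1 = 8 days (40 - 8 = 32 left)
July 1 → August 1: 31 - 1 + 1 = 31 days (32 - 31 = 1 left)
August 1 + 1 = August 2, 2056


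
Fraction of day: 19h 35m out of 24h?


0.8160 (81.60%)

Total minutes: 19×60 + 35 = 1175
Day = 24×60 = 1440 minutes
Fraction = 1175/1440 ≈ 0.8160
As a percentage: 1175/1440 × 100 ≈ 81.60%


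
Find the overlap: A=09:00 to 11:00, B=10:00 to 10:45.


45 minutes

Meeting A: 540-660 (in minutes from midnight)
Meeting B: 600-645
Overlap start = max(540, 600) = 600
Overlap end = min(660, 645) = 645
Overlap = max(0, 645 - 600) = 45 min


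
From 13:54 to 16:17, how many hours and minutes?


End time in minutes: 16×60 + 17 = 977
Start time in minutes: 13×60 + 54 = 834
Difference = 977 - 834 = 143 minutes
= 2 hours 23 minutes

2h 23m


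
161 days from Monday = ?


Start: Monday (index 0)
(0 + 161) mod 7
= 161 mod 7
= 0
Index 0 → Monday

Monday


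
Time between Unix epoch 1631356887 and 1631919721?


562834 seconds (156.3 hours / 6.51 days)

Difference = 1631919721 - 1631356887 = 562834 seconds
In hours: 562834 / 3600 ≈ 156.3
In days: 562834 / 86400 ≈ 6.51


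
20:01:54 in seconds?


Hours: 20 × 3600 = 72000
Minutes: 1 × 60 = 60
Seconds: 54
Total = 72000 + 60 + 54 = 72114

72114 seconds


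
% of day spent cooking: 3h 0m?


Time: 180 minutes
Day: 1440 minutes
Percentage = (180/1440) × 100 = 12.5%

12.5%


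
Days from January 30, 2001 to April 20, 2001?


80 days

From January 30, 2001 to April 20, 2001
Rest of January 2001: 31 - 30 = 1
Full months: February 2001 28, March 31
Days into April 2001: 20
Total = 1 + 28 + 31 + 20 = 80 days


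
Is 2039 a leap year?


No

Rules: divisible by 4 AND (not by 100 OR by 400)
2039 ÷ 4 = 509 remainder 3 → not divisible by 4
Not divisible by 4 → not a leap year


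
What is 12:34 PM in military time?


Input: 12:34 PM
12 PM → 12 (noon)

12:34


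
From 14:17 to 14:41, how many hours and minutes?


0h 24m

End time in minutes: 14×60 + 41 = 881
Start time in minutes: 14×60 + 17 = 857
Difference = 881 - 857 = 24 minutes
= 0 hours 24 minutes


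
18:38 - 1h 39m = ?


16:59

Start: 1118 minutes from midnight
Subtract: 99 minutes
Remaining: 1118 - 99 = 1019
Hours: 16, Minutes: 59


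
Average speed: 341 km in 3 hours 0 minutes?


113.7 km/h

Distance: 341 km
Time: 3 hours
Speed = 341 / 3 ≈ 113.7 km/h


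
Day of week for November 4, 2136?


Sunday

Zeller's congruence:
q=4, m=11, k=36, j=21
h = (4 + ⌊13×12/5⌋ + 36 + ⌊36/4⌋ + ⌊21/4⌋ - 2×21) mod 7
= (4 + 31 + 36 + 9 + 5 - 42) mod 7
= 43 mod 7 = 1
h=1 → Sunday


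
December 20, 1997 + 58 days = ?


February 16, 1998

Start: December 20, 1997
Add 58 days
December 20 → January 1: 31 - 20 + 1 = 12 days (58 - 12 = 46 left)
January 1 → February 1: 31 - 1 + 1 = 31 days (46 - 31 = 15 left)
February 1 + 15 = February 16, 1998


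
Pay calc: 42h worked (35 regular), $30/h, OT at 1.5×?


$1365.00

Regular: 35h × $30 = $1050.00
Overtime: 42 - 35 = 7h
OT pay: 7h × $30 × 1.5 = $315.00
Total = $1050.00 + $315.00 = $1365.00


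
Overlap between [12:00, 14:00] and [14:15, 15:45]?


0 minutes

Meeting A: 720-840 (in minutes from midnight)
Meeting B: 855-945
Overlap start = max(720, 855) = 855
Overlap end = min(840, 945) = 840
Overlap = max(0, 840 - 855) = 0 min


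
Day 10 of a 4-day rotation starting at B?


Shifts: A, B, C, D
Start: B (index 1)
Day 10: (1 + 10 - 1) mod 4
= 10 mod 4
= 2
Index 2 → shift C

Shift C


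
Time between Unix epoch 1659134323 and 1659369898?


235575 seconds (65.4 hours / 2.73 days)

Difference = 1659369898 - 1659134323 = 235575 seconds
In hours: 235575 / 3600 ≈ 65.4
In days: 235575 / 86400 ≈ 2.73


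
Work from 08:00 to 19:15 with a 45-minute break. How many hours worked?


10h 30m (630 minutes)

Total time = (19×60+15) - (8×60+0)
= 1155 - 480 = 675 min
Minus break: 675 - 45 = 630 min
= 10h 30m


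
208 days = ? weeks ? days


29 weeks 5 days

Weeks: 208 ÷ 7 = 29 remainder 5


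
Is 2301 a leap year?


Rules: divisible by 4 AND (not by 100 OR by 400)
2301 ÷ 4 = 575 remainder 1 → not divisible by 4
Not divisible by 4 → not a leap year

No


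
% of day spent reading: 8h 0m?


33.3%

Time: 480 minutes
Day: 1440 minutes
Percentage = (480/1440) × 100 ≈ 33.3%


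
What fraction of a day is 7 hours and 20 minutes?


0.3056 (30.56%)

Total minutes: 7×60 + 20 = 440
Day = 24×60 = 1440 minutes
Fraction = 440/1440 ≈ 0.3056
As a percentage: 440/1440 × 100 ≈ 30.56%


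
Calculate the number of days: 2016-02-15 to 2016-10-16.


244 days

From February 15, 2016 to October 16, 2016
Rest of February 2016: 29 - 15 = 14
Full months: March 31, April 30, May 31, June 30, July 31, August 31, September 30
Days into October 2016: 16
Total = 14 + 31 + 30 + 31 + 30 + 31 + 31 + 30 + 16 = 244 days


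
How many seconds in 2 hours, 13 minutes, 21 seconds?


Hours: 2 × 3600 = 7200
Minutes: 13 × 60 = 780
Seconds: 21
Total = 7200 + 780 + 21 = 8001

8001 seconds


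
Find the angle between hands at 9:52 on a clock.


Hour hand = 9×30 + 52×0.5 = 296.0°
Minute hand = 52×6 = 312°
Difference = |296.0 - 312| = 16.0°

16.0°


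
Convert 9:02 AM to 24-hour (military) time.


Input: 9:02 AM
AM hour stays: 9

09:02


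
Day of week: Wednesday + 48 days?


Tuesday

Start: Wednesday (index 2)
(2 + 48) mod 7
= 50 mod 7
= 1
Index 1 → Tuesday


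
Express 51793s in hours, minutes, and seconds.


Hours: 51793 ÷ 3600 = 14 remainder 1393
Minutes: 1393 ÷ 60 = 23 remainder 13
Seconds: 13

14h 23m 13s


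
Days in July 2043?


31 days

Month: July (month 7)
July has 31 days


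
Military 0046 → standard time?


Hour: 0
0 → 12 AM (midnight)

12:46 AM


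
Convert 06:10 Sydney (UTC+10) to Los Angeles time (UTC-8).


12:10 (previous day)

Time difference = UTC-8 - UTC+10 = -18 hours
New hour = (6 -18) mod 24
= -12 mod 24 = 12
Minutes unchanged → 12:10; -12 < 0 → previous day


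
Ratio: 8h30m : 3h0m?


17:6 (2.83)

Duration 1: 510 minutes
Duration 2: 180 minutes
Ratio = 510:180
GCD = 30
Simplified = 17:6
As a decimal: 17/6 ≈ 2.83


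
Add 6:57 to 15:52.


Start: 952 minutes from midnight
Add: 417 minutes
Total: 1369 minutes
Hours: 1369 ÷ 60 = 22 remainder 49

22:49


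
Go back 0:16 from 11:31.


Start: 691 minutes from midnight
Subtract: 16 minutes
Remaining: 691 - 16 = 675
Hours: 11, Minutes: 15

11:15


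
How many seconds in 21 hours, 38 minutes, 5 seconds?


77885 seconds

Hours: 21 × 3600 = 75600
Minutes: 38 × 60 = 2280
Seconds: 5
Total = 75600 + 2280 + 5 = 77885


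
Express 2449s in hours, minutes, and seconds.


0h 40m 49s

Hours: 2449 ÷ 3600 = 0 remainder 2449
Minutes: 2449 ÷ 60 = 40 remainder 49
Seconds: 49


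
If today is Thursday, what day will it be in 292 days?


Tuesday

Start: Thursday (index 3)
(3 + 292) mod 7
= 295 mod 7
= 1
Index 1 → Tuesday


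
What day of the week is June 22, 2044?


Wednesday

Zeller's congruence:
q=22, m=6, k=44, j=20
h = (22 + ⌊13×7/5⌋ + 44 + ⌊44/4⌋ + ⌊20/4⌋ - 2×20) mod 7
= (22 + 18 + 44 + 11 + 5 - 40) mod 7
= 60 mod 7 = 4
h=4 → Wednesday


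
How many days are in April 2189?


Month: April (month 4)
April has 30 days

30 days


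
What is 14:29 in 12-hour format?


2:29 PM

Hour: 14
14 - 12 = 2 → PM


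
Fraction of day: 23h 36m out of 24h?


0.9833 (98.33%)

Total minutes: 23×60 + 36 = 1416
Day = 24×60 = 1440 minutes
Fraction = 1416/1440 ≈ 0.9833
As a percentage: 1416/1440 × 100 ≈ 98.33%


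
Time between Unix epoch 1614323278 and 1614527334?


Difference = 1614527334 - 1614323278 = 204056 seconds
In hours: 204056 / 3600 ≈ 56.7
In days: 204056 / 86400 ≈ 2.36

204056 seconds (56.7 hours / 2.36 days)


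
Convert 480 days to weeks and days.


68 weeks 4 days

Weeks: 480 ÷ 7 = 68 remainder 4


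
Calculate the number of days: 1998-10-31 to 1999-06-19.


From October 31, 1998 to June 19, 1999
Rest of October 1998: 31 - 31 = 0
Full months: November 30, December 31, January 31, February 1999 28, March 31, April 30, May 31
Days into June 1999: 19
Total = 0 + 30 + 31 + 31 + 28 + 31 + 30 + 31 + 19 = 231 days

231 days


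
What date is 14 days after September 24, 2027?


October 8, 2027

Start: September 24, 2027
Add 14 days
September 24 → October 1: 30 - 24 + 1 = 7 days (14 - 7 = 7 left)
October 1 + 7 = October 8, 2027


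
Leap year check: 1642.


No

Rules: divisible by 4 AND (not by 100 OR by 400)
1642 ÷ 4 = 410 remainder 2 → not divisible by 4
Not divisible by 4 → not a leap year


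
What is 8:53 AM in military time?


Input: 8:53 AM
AM hour stays: 8

08:53


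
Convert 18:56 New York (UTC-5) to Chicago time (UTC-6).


17:56

Time difference = UTC-6 - UTC-5 = -1 hours
New hour = (18 -1) mod 24
= 17 mod 24 = 17
Minutes unchanged → 17:56


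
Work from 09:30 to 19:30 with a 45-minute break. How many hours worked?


9h 15m (555 minutes)

Total time = (19×60+30) - (9×60+30)
= 1170 - 570 = 600 min
Minus break: 600 - 45 = 555 min
= 9h 15m


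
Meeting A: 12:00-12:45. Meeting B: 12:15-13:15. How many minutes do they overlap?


30 minutes

Meeting A: 720-765 (in minutes from midnight)
Meeting B: 735-795
Overlap start = max(720, 735) = 735
Overlap end = min(765, 795) = 765
Overlap = max(0, 765 - 735) = 30 min


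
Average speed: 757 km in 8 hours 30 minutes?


89.1 km/h

Distance: 757 km
Time: 8h 30m = 510 min = 510/60 = 17/2 hours
Speed = 757 ÷ (17/2) = 757 × 2 / 17 = 1514/17 ≈ 89.1 km/h


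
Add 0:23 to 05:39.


Start: 339 minutes from midnight
Add: 23 minutes
Total: 362 minutes
Hours: 362 ÷ 60 = 6 remainder 2

06:02


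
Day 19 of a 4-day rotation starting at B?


Shift D

Shifts: A, B, C, D
Start: B (index 1)
Day 19: (1 + 19 - 1) mod 4
= 19 mod 4
= 3
Index 3 → shift D


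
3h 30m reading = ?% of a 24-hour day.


14.6%

Time: 210 minutes
Day: 1440 minutes
Percentage = (210/1440) × 100 ≈ 14.6%


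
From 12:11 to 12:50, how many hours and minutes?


End time in minutes: 12×60 + 50 = 770
Start time in minutes: 12×60 + 11 = 731
Difference = 770 - 731 = 39 minutes
= 0 hours 39 minutes

0h 39m


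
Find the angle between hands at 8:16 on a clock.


Hour hand = 8×30 + 16×0.5 = 248.0°
Minute hand = 16×6 = 96°
Difference = |248.0 - 96| = 152.0°

152.0°


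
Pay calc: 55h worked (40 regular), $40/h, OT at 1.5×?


$2500.00

Regular: 40h × $40 = $1600.00
Overtime: 55 - 40 = 15h
OT pay: 15h × $40 × 1.5 = $900.00
Total = $1600.00 + $900.00 = $2500.00


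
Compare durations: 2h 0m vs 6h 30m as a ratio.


Duration 1: 120 minutes
Duration 2: 390 minutes
Ratio = 120:390
GCD = 30
Simplified = 4:13
As a decimal: 4/13 ≈ 0.31

4:13 (0.31)


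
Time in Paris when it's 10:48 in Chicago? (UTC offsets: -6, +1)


17:48

Time difference = UTC+1 - UTC-6 = +7 hours
New hour = (10 + 7) mod 24
= 17 mod 24 = 17
Minutes unchanged → 17:48


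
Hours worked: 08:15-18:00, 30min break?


Total time = (18×60+0) - (8×60+15)
= 1080 - 495 = 585 min
Minus break: 585 - 30 = 555 min
= 9h 15m

9h 15m (555 minutes)


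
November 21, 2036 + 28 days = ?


December 19, 2036

Start: November 21, 2036
Add 28 days
November 21 → December 1: 30 - 21 + 1 = 10 days (28 - 10 = 18 left)
December 1 + 18 = December 19, 2036


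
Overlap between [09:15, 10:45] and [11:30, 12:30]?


0 minutes

Meeting A: 555-645 (in minutes from midnight)
Meeting B: 690-750
Overlap start = max(555, 690) = 690
Overlap end = min(645, 750) = 645
Overlap = max(0, 645 - 690) = 0 min


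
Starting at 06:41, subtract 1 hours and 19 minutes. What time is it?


05:22

Start: 401 minutes from midnight
Subtract: 79 minutes
Remaining: 401 - 79 = 322
Hours: 5, Minutes: 22


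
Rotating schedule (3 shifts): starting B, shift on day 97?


Shifts: A, B, C
Start: B (index 1)
Day 97: (1 + 97 - 1) mod 3
= 97 mod 3
= 1
Index 1 → shift B

Shift B


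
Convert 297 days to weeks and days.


42 weeks 3 days

Weeks: 297 ÷ 7 = 42 remainder 3


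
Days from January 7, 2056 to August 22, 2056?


228 days

From January 7, 2056 to August 22, 2056
Rest of January 2056: 31 - 7 = 24
Full months: February 2056 29, March 31, April 30, May 31, June 30, July 31
Days into August 2056: 22
Total = 24 + 29 + 31 + 30 + 31 + 30 + 31 + 22 = 228 days


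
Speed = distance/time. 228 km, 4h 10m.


54.7 km/h

Distance: 228 km
Time: 4h 10m = 250 min = 250/60 = 25/6 hours
Speed = 228 ÷ (25/6) = 228 × 6 / 25 = 1368/25 ≈ 54.7 km/h


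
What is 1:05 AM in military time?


Input: 1:05 AM
AM hour stays: 1

01:05


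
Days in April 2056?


Month: April (month 4)
April has 30 days

30 days


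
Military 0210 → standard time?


Hour: 2
2 < 12 → AM

2:10 AM


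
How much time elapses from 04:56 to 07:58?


End time in minutes: 7×60 + 58 = 478
Start time in minutes: 4×60 + 56 = 296
Difference = 478 - 296 = 182 minutes
= 3 hours 2 minutes

3h 2m


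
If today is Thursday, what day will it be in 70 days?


Start: Thursday (index 3)
(3 + 70) mod 7
= 73 mod 7
= 3
Index 3 → Thursday

Thursday


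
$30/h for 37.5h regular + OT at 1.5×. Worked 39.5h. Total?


Regular: 37.5h × $30 = $1125.00
Overtime: 39.5 - 37.5 = 2.0h
OT pay: 2.0h × $30 × 1.5 = $90.00
Total = $1125.00 + $90.00 = $1215.00

$1215.00


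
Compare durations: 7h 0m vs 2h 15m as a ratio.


Duration 1: 420 minutes
Duration 2: 135 minutes
Ratio = 420:135
GCD = 15
Simplified = 28:9
As a decimal: 28/9 ≈ 3.11

28:9 (3.11)


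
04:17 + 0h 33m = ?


04:50

Start: 257 minutes from midnight
Add: 33 minutes
Total: 290 minutes
Hours: 290 ÷ 60 = 4 remainder 50


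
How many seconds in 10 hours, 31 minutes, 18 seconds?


Hours: 10 × 3600 = 36000
Minutes: 31 × 60 = 1860
Seconds: 18
Total = 36000 + 1860 + 18 = 37878

37878 seconds


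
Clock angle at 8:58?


79.0°

Hour hand = 8×30 + 58×0.5 = 269.0°
Minute hand = 58×6 = 348°
Difference = |269.0 - 348| = 79.0°


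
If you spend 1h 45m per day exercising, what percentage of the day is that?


7.3%

Time: 105 minutes
Day: 1440 minutes
Percentage = (105/1440) × 100 ≈ 7.3%


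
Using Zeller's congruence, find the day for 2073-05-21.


Sunday

Zeller's congruence:
q=21, m=5, k=73, j=20
h = (21 + ⌊13×6/5⌋ + 73 + ⌊73/4⌋ + ⌊20/4⌋ - 2×20) mod 7
= (21 + 15 + 73 + 18 + 5 - 40) mod 7
= 92 mod 7 = 1
h=1 → Sunday


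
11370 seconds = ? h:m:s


3h 9m 30s

Hours: 11370 ÷ 3600 = 3 remainder 570
Minutes: 570 ÷ 60 = 9 remainder 30
Seconds: 30


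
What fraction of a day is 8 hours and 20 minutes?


0.3472 (34.72%)

Total minutes: 8×60 + 20 = 500
Day = 24×60 = 1440 minutes
Fraction = 500/1440 ≈ 0.3472
As a percentage: 500/1440 × 100 ≈ 34.72%


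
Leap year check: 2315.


No

Rules: divisible by 4 AND (not by 100 OR by 400)
2315 ÷ 4 = 578 remainder 3 → not divisible by 4
Not divisible by 4 → not a leap year


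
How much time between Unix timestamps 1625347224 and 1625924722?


Difference = 1625924722 - 1625347224 = 577498 seconds
In hours: 577498 / 3600 ≈ 160.4
In days: 577498 / 86400 ≈ 6.68

577498 seconds (160.4 hours / 6.68 days)


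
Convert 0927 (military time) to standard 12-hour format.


Hour: 9
9 < 12 → AM

9:27 AM


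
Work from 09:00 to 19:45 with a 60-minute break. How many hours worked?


9h 45m (585 minutes)

Total time = (19×60+45) - (9×60+0)
= 1185 - 540 = 645 min
Minus break: 645 - 60 = 585 min
= 9h 45m


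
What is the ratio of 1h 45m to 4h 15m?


7:17 (0.41)

Duration 1: 105 minutes
Duration 2: 255 minutes
Ratio = 105:255
GCD = 15
Simplified = 7:17
As a decimal: 7/17 ≈ 0.41


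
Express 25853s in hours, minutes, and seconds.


7h 10m 53s

Hours: 25853 ÷ 3600 = 7 remainder 653
Minutes: 653 ÷ 60 = 10 remainder 53
Seconds: 53


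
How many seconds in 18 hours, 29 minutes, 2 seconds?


Hours: 18 × 3600 = 64800
Minutes: 29 × 60 = 1740
Seconds: 2
Total = 64800 + 1740 + 2 = 66542

66542 seconds


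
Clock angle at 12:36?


Hour hand (12 ≡ 0 on the dial): 0×30 + 36×0.5 = 18.0°
Minute hand = 36×6 = 216°
Difference = |18.0 - 216| = 198.0°
Since > 180°: 360 - 198.0 = 162.0°

162.0°


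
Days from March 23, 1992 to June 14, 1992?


From March 23, 1992 to June 14, 1992
Rest of March 1992: 31 - 23 = 8
Full months: April 30, May 31
Days into June 1992: 14
Total = 8 + 30 + 31 + 14 = 83 days

83 days


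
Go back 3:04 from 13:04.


10:00

Start: 784 minutes from midnight
Subtract: 184 minutes
Remaining: 784 - 184 = 600
Hours: 10, Minutes: 0


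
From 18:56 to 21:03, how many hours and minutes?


End time in minutes: 21×60 + 3 = 1263
Start time in minutes: 18×60 + 56 = 1136
Difference = 1263 - 1136 = 127 minutes
= 2 hours 7 minutes

2h 7m


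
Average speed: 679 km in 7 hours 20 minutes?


92.6 km/h

Distance: 679 km
Time: 7h 20m = 440 min = 440/60 = 22/3 hours
Speed = 679 ÷ (22/3) = 679 × 3 / 22 = 2037/22 ≈ 92.6 km/h


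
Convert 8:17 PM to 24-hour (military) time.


20:17

Input: 8:17 PM
PM: 8 + 12 = 20


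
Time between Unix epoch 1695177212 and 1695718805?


Difference = 1695718805 - 1695177212 = 541593 seconds
In hours: 541593 / 3600 ≈ 150.4
In days: 541593 / 86400 ≈ 6.27

541593 seconds (150.4 hours / 6.27 days)


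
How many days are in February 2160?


29 days

Month: February (month 2)
February: 28 or 29 (leap year)
2160 leap year? Yes


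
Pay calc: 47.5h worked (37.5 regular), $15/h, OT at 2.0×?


Regular: 37.5h × $15 = $562.50
Overtime: 47.5 - 37.5 = 10.0h
OT pay: 10.0h × $15 × 2.0 = $300.00
Total = $562.50 + $300.00 = $862.50

$862.50


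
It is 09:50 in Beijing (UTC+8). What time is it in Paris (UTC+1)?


02:50

Time difference = UTC+1 - UTC+8 = -7 hours
New hour = (9 -7) mod 24
= 2 mod 24 = 2
Minutes unchanged → 02:50


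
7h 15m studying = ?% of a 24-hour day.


Time: 435 minutes
Day: 1440 minutes
Percentage = (435/1440) × 100 ≈ 30.2%

30.2%


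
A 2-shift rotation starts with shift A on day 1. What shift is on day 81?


Shift A

Shifts: A, B
Start: A (index 0)
Day 81: (0 + 81 - 1) mod 2
= 80 mod 2
= 0
Index 0 → shift A


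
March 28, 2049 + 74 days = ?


Start: March 28, 2049
Add 74 days
March 28 → April 1: 31 - 28 + 1 = 4 days (74 - 4 = 70 left)
April 1 → May 1: 30 - 1 + 1 = 30 days (70 - 30 = 40 left)
May 1 → June 1: 31 - 1 + 1 = 31 days (40 - 31 = 9 left)
June 1 + 9 = June 10, 2049

June 10, 2049


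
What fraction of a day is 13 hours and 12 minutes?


0.5500 (55.00%)

Total minutes: 13×60 + 12 = 792
Day = 24×60 = 1440 minutes
Fraction = 792/1440 = 0.5500
As a percentage: 792/1440 × 100 = 55.00%


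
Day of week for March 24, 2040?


Saturday

Zeller's congruence:
q=24, m=3, k=40, j=20
h = (24 + ⌊13×4/5⌋ + 40 + ⌊40/4⌋ + ⌊20/4⌋ - 2×20) mod 7
= (24 + 10 + 40 + 10 + 5 - 40) mod 7
= 49 mod 7 = 0
h=0 → Saturday


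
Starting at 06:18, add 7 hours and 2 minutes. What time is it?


13:20

Start: 378 minutes from midnight
Add: 422 minutes
Total: 800 minutes
Hours: 800 ÷ 60 = 13 remainder 20


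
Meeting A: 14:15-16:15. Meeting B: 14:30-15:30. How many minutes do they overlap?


60 minutes

Meeting A: 855-975 (in minutes from midnight)
Meeting B: 870-930
Overlap start = max(855, 870) = 870
Overlap end = min(975, 930) = 930
Overlap = max(0, 930 - 870) = 60 min


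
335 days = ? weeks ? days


47 weeks 6 days

Weeks: 335 ÷ 7 = 47 remainder 6


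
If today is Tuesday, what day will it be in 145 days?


Sunday

Start: Tuesday (index 1)
(1 + 145) mod 7
= 146 mod 7
= 6
Index 6 → Sunday


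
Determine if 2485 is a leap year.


No

Rules: divisible by 4 AND (not by 100 OR by 400)
2485 ÷ 4 = 621 remainder 1 → not divisible by 4
Not divisible by 4 → not a leap year


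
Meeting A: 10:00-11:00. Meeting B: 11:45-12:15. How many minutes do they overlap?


Meeting A: 600-660 (in minutes from midnight)
Meeting B: 705-735
Overlap start = max(600, 705) = 705
Overlap end = min(660, 735) = 660
Overlap = max(0, 660 - 705) = 0 min

0 minutes


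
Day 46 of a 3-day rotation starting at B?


Shifts: A, B, C
Start: B (index 1)
Day 46: (1 + 46 - 1) mod 3
= 46 mod 3
= 1
Index 1 → shift B

Shift B


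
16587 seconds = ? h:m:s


Hours: 16587 ÷ 3600 = 4 remainder 2187
Minutes: 2187 ÷ 60 = 36 remainder 27
Seconds: 27

4h 36m 27s


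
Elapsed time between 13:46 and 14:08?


End time in minutes: 14×60 + 8 = 848
Start time in minutes: 13×60 + 46 = 826
Difference = 848 - 826 = 22 minutes
= 0 hours 22 minutes

0h 22m


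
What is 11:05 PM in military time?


Input: 11:05 PM
PM: 11 + 12 = 23

23:05


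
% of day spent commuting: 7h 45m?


32.3%

Time: 465 minutes
Day: 1440 minutes
Percentage = (465/1440) × 100 ≈ 32.3%


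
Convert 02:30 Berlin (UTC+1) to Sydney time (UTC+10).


Time difference = UTC+10 - UTC+1 = +9 hours
New hour = (2 + 9) mod 24
= 11 mod 24 = 11
Minutes unchanged → 11:30

11:30


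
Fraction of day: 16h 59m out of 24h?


Total minutes: 16×60 + 59 = 1019
Day = 24×60 = 1440 minutes
Fraction = 1019/1440 ≈ 0.7076
As a percentage: 1019/1440 × 100 ≈ 70.76%

0.7076 (70.76%)


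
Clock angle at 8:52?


Hour hand = 8×30 + 52×0.5 = 266.0°
Minute hand = 52×6 = 312°
Difference = |266.0 - 312| = 46.0°

46.0°


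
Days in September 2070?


Month: September (month 9)
September has 30 days

30 days


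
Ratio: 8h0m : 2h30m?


16:5 (3.20)

Duration 1: 480 minutes
Duration 2: 150 minutes
Ratio = 480:150
GCD = 30
Simplified = 16:5
As a decimal: 16/5 = 3.20


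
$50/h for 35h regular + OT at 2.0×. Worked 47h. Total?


$2950.00

Regular: 35h × $50 = $1750.00
Overtime: 47 - 35 = 12h
OT pay: 12h × $50 × 2.0 = $1200.00
Total = $1750.00 + $1200.00 = $2950.00


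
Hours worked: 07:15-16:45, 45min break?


Total time = (16×60+45) - (7×60+15)
= 1005 - 435 = 570 min
Minus break: 570 - 45 = 525 min
= 8h 45m

8h 45m (525 minutes)


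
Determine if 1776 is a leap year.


Rules: divisible by 4 AND (not by 100 OR by 400)
1776 ÷ 4 = 444 exactly → divisible by 4
1776 ÷ 100 = 17 remainder 76 → not divisible by 100
Divisible by 4 but not by 100 → leap year

Yes


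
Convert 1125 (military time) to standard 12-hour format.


Hour: 11
11 < 12 → AM

11:25 AM


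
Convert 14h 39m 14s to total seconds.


52754 seconds

Hours: 14 × 3600 = 50400
Minutes: 39 × 60 = 2340
Seconds: 14
Total = 50400 + 2340 + 14 = 52754


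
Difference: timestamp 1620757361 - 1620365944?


Difference = 1620757361 - 1620365944 = 391417 seconds
In hours: 391417 / 3600 ≈ 108.7
In days: 391417 / 86400 ≈ 4.53

391417 seconds (108.7 hours / 4.53 days)


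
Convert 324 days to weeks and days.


46 weeks 2 days

Weeks: 324 ÷ 7 = 46 remainder 2


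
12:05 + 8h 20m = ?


20:25

Start: 725 minutes from midnight
Add: 500 minutes
Total: 1225 minutes
Hours: 1225 ÷ 60 = 20 remainder 25


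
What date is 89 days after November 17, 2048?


Start: November 17, 2048
Add 89 days
November 17 → December 1: 30 - 17 + 1 = 14 days (89 - 14 = 75 left)
December 1 → January 1: 31 - 1 + 1 = 31 days (75 - 31 = 44 left)
January 1 → February 1: 31 - 1 + 1 = 31 days (44 - 31 = 13 left)
February 1 + 13 = February 14, 2049

February 14, 2049


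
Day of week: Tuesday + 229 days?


Start: Tuesday (index 1)
(1 + 229) mod 7
= 230 mod 7
= 6
Index 6 → Sunday

Sunday


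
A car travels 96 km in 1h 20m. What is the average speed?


72.0 km/h

Distance: 96 km
Time: 1h 20m = 80 min = 80/60 = 4/3 hours
Speed = 96 ÷ (4/3) = 96 × 3 / 4 = 288/4 = 72.0 km/h


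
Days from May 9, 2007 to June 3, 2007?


25 days

From May 9, 2007 to June 3, 2007
Rest of May 2007: 31 - 9 = 22
Days into June 2007: 3
Total = 22 + 3 = 25 days


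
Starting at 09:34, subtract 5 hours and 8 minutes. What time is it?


Start: 574 minutes from midnight
Subtract: 308 minutes
Remaining: 574 - 308 = 266
Hours: 4, Minutes: 26

04:26


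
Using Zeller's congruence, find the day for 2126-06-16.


Zeller's congruence:
q=16, m=6, k=26, j=21
h = (16 + ⌊13×7/5⌋ + 26 + ⌊26/4⌋ + ⌊21/4⌋ - 2×21) mod 7
= (16 + 18 + 26 + 6 + 5 - 42) mod 7
= 29 mod 7 = 1
h=1 → Sunday

Sunday


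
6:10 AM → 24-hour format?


Input: 6:10 AM
AM hour stays: 6

06:10


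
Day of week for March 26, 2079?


Sunday

Zeller's congruence:
q=26, m=3, k=79, j=20
h = (26 + ⌊13×4/5⌋ + 79 + ⌊79/4⌋ + ⌊20/4⌋ - 2×20) mod 7
= (26 + 10 + 79 + 19 + 5 - 40) mod 7
= 99 mod 7 = 1
h=1 → Sunday


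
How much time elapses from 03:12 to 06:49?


3h 37m

End time in minutes: 6×60 + 49 = 409
Start time in minutes: 3×60 + 12 = 192
Difference = 409 - 192 = 217 minutes
= 3 hours 37 minutes


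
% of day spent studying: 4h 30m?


Time: 270 minutes
Day: 1440 minutes
Percentage = (270/1440) × 100 ≈ 18.8%

18.8%


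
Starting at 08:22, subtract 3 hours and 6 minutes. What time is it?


05:16

Start: 502 minutes from midnight
Subtract: 186 minutes
Remaining: 502 - 186 = 316
Hours: 5, Minutes: 16


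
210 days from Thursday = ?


Thursday

Start: Thursday (index 3)
(3 + 210) mod 7
= 213 mod 7
= 3
Index 3 → Thursday


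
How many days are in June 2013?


30 days

Month: June (month 6)
June has 30 days


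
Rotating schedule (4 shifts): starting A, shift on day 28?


Shift D

Shifts: A, B, C, D
Start: A (index 0)
Day 28: (0 + 28 - 1) mod 4
= 27 mod 4
= 3
Index 3 → shift D


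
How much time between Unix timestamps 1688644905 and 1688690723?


Difference = 1688690723 - 1688644905 = 45818 seconds
In hours: 45818 / 3600 ≈ 12.7
In days: 45818 / 86400 ≈ 0.53

45818 seconds (12.7 hours / 0.53 days)


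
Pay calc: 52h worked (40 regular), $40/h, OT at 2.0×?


Regular: 40h × $40 = $1600.00
Overtime: 52 - 40 = 12h
OT pay: 12h × $40 × 2.0 = $960.00
Total = $1600.00 + $960.00 = $2560.00

$2560.00


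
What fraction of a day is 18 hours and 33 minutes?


0.7729 (77.29%)

Total minutes: 18×60 + 33 = 1113
Day = 24×60 = 1440 minutes
Fraction = 1113/1440 ≈ 0.7729
As a percentage: 1113/1440 × 100 ≈ 77.29%


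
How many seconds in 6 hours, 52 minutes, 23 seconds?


Hours: 6 × 3600 = 21600
Minutes: 52 × 60 = 3120
Seconds: 23
Total = 21600 + 3120 + 23 = 24743

24743 seconds


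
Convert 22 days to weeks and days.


Weeks: 22 ÷ 7 = 3 remainder 1

3 weeks 1 days


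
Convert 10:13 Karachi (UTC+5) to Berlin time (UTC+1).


Time difference = UTC+1 - UTC+5 = -4 hours
New hour = (10 -4) mod 24
= 6 mod 24 = 6
Minutes unchanged → 06:13

06:13


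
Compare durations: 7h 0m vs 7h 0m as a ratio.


Duration 1: 420 minutes
Duration 2: 420 minutes
Ratio = 420:420
GCD = 420
Simplified = 1:1
As a decimal: 1/1 = 1.00

1:1 (1.00)


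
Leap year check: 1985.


Rules: divisible by 4 AND (not by 100 OR by 400)
1985 ÷ 4 = 496 remainder 1 → not divisible by 4
Not divisible by 4 → not a leap year

No


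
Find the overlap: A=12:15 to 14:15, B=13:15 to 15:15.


60 minutes

Meeting A: 735-855 (in minutes from midnight)
Meeting B: 795-915
Overlap start = max(735, 795) = 795
Overlap end = min(855, 915) = 855
Overlap = max(0, 855 - 795) = 60 min


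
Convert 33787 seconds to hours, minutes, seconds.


9h 23m 7s

Hours: 33787 ÷ 3600 = 9 remainder 1387
Minutes: 1387 ÷ 60 = 23 remainder 7
Seconds: 7


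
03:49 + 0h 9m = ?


Start: 229 minutes from midnight
Add: 9 minutes
Total: 238 minutes
Hours: 238 ÷ 60 = 3 remainder 58

03:58


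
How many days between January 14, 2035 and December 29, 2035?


349 days

From January 14, 2035 to December 29, 2035
Rest of January 2035: 31 - 14 = 17
Full months: February 2035 28, March 31, April 30, May 31, June 30, July 31, August 31, September 30, October 31, November 30
Days into December 2035: 29
Total = 17 + 28 + 31 + 30 + 31 + 30 + 31 + 31 + 30 + 31 + 30 + 29 = 349 days


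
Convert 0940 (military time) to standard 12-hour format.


9:40 AM

Hour: 9
9 < 12 → AM


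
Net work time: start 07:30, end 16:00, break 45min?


Total time = (16×60+0) - (7×60+30)
= 960 - 450 = 510 min
Minus break: 510 - 45 = 465 min
= 7h 45m

7h 45m (465 minutes)


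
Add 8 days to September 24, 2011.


October 2, 2011

Start: September 24, 2011
Add 8 days
September 24 → October 1: 30 - 24 + 1 = 7 days (8 - 7 = 1 left)
October 1 + 1 = October 2, 2011


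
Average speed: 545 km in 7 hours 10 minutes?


Distance: 545 km
Time: 7h 10m = 430 min = 430/60 = 43/6 hours
Speed = 545 ÷ (43/6) = 545 × 6 / 43 = 3270/43 ≈ 76.0 km/h

76.0 km/h


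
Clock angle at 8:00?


Hour hand = 8×30 + 0×0.5 = 240.0°
Minute hand = 0×6 = 0°
Difference = |240.0 - 0| = 240.0°
Since > 180°: 360 - 240.0 = 120.0°

120.0°


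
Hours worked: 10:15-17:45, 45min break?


6h 45m (405 minutes)

Total time = (17×60+45) - (10×60+15)
= 1065 - 615 = 450 min
Minus break: 450 - 45 = 405 min
= 6h 45m


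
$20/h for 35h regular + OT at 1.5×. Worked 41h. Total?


Regular: 35h × $20 = $700.00
Overtime: 41 - 35 = 6h
OT pay: 6h × $20 × 1.5 = $180.00
Total = $700.00 + $180.00 = $880.00

$880.00


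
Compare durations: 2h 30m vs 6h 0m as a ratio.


5:12 (0.42)

Duration 1: 150 minutes
Duration 2: 360 minutes
Ratio = 150:360
GCD = 30
Simplified = 5:12
As a decimal: 5/12 ≈ 0.42


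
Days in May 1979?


31 days

Month: May (month 5)
May has 31 days


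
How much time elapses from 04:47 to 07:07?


End time in minutes: 7×60 + 7 = 427
Start time in minutes: 4×60 + 47 = 287
Difference = 427 - 287 = 140 minutes
= 2 hours 20 minutes

2h 20m


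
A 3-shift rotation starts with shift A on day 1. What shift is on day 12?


Shift C

Shifts: A, B, C
Start: A (index 0)
Day 12: (0 + 12 - 1) mod 3
= 11 mod 3
= 2
Index 2 → shift C


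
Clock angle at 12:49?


Hour hand (12 ≡ 0 on the dial): 0×30 + 49×0.5 = 24.5°
Minute hand = 49×6 = 294°
Difference = |24.5 - 294| = 269.5°
Since > 180°: 360 - 269.5 = 90.5°

90.5°


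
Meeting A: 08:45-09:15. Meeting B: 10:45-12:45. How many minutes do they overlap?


0 minutes

Meeting A: 525-555 (in minutes from midnight)
Meeting B: 645-765
Overlap start = max(525, 645) = 645
Overlap end = min(555, 765) = 555
Overlap = max(0, 555 - 645) = 0 min


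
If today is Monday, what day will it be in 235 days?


Friday

Start: Monday (index 0)
(0 + 235) mod 7
= 235 mod 7
= 4
Index 4 → Friday


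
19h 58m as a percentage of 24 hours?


Total minutes: 19×60 + 58 = 1198
Day = 24×60 = 1440 minutes
Fraction = 1198/1440 ≈ 0.8319
As a percentage: 1198/1440 × 100 ≈ 83.19%

0.8319 (83.19%)


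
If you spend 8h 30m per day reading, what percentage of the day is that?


35.4%

Time: 510 minutes
Day: 1440 minutes
Percentage = (510/1440) × 100 ≈ 35.4%


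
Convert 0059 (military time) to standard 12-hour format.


Hour: 0
0 → 12 AM (midnight)

12:59 AM


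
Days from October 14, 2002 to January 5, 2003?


From October 14, 2002 to January 5, 2003
Rest of October 2002: 31 - 14 = 17
Full months: November 30, December 31
Days into January 2003: 5
Total = 17 + 30 + 31 + 5 = 83 days

83 days


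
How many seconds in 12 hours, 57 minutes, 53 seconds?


Hours: 12 × 3600 = 43200
Minutes: 57 × 60 = 3420
Seconds: 53
Total = 43200 + 3420 + 53 = 46673

46673 seconds


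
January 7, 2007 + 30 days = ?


February 6, 2007

Start: January 7, 2007
Add 30 days
January 7 → February 1: 31 - 7 + 1 = 25 days (30 - 25 = 5 left)
February 1 + 5 = February 6, 2007


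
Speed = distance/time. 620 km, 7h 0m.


Distance: 620 km
Time: 7 hours
Speed = 620 / 7 ≈ 88.6 km/h

88.6 km/h


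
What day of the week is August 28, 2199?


Wednesday

Zeller's congruence:
q=28, m=8, k=99, j=21
h = (28 + ⌊13×9/5⌋ + 99 + ⌊99/4⌋ + ⌊21/4⌋ - 2×21) mod 7
= (28 + 23 + 99 + 24 + 5 - 42) mod 7
= 137 mod 7 = 4
h=4 → Wednesday


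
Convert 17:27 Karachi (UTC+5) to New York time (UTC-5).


Time difference = UTC-5 - UTC+5 = -10 hours
New hour = (17 -10) mod 24
= 7 mod 24 = 7
Minutes unchanged → 07:27

07:27


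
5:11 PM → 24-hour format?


Input: 5:11 PM
PM: 5 + 12 = 17

17:11


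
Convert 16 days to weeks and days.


2 weeks 2 days

Weeks: 16 ÷ 7 = 2 remainder 2


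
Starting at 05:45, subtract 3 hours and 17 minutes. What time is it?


Start: 345 minutes from midnight
Subtract: 197 minutes
Remaining: 345 - 197 = 148
Hours: 2, Minutes: 28

02:28


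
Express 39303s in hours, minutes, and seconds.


10h 55m 3s

Hours: 39303 ÷ 3600 = 10 remainder 3303
Minutes: 3303 ÷ 60 = 55 remainder 3
Seconds: 3


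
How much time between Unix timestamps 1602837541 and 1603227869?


Difference = 1603227869 - 1602837541 = 390328 seconds
In hours: 390328 / 3600 ≈ 108.4
In days: 390328 / 86400 ≈ 4.52

390328 seconds (108.4 hours / 4.52 days)


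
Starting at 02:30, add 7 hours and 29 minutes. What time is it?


09:59

Start: 150 minutes from midnight
Add: 449 minutes
Total: 599 minutes
Hours: 599 ÷ 60 = 9 remainder 59


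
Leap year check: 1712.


Rules: divisible by 4 AND (not by 100 OR by 400)
1712 ÷ 4 = 428 exactly → divisible by 4
1712 ÷ 100 = 17 remainder 12 → not divisible by 100
Divisible by 4 but not by 100 → leap year

Yes


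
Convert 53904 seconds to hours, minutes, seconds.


14h 58m 24s

Hours: 53904 ÷ 3600 = 14 remainder 3504
Minutes: 3504 ÷ 60 = 58 remainder 24
Seconds: 24


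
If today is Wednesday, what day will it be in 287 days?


Start: Wednesday (index 2)
(2 + 287) mod 7
= 289 mod 7
= 2
Index 2 → Wednesday

Wednesday


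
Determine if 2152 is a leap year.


Rules: divisible by 4 AND (not by 100 OR by 400)
2152 ÷ 4 = 538 exactly → divisible by 4
2152 ÷ 100 = 21 remainder 52 → not divisible by 100
Divisible by 4 but not by 100 → leap year

Yes


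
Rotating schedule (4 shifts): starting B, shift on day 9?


Shift B

Shifts: A, B, C, D
Start: B (index 1)
Day 9: (1 + 9 - 1) mod 4
= 9 mod 4
= 1
Index 1 → shift B


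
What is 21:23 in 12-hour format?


Hour: 21
21 - 12 = 9 → PM

9:23 PM


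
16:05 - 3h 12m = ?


12:53

Start: 965 minutes from midnight
Subtract: 192 minutes
Remaining: 965 - 192 = 773
Hours: 12, Minutes: 53


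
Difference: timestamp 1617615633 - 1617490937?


Difference = 1617615633 - 1617490937 = 124696 seconds
In hours: 124696 / 3600 ≈ 34.6
In days: 124696 / 86400 ≈ 1.44

124696 seconds (34.6 hours / 1.44 days)


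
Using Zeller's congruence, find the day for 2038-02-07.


Zeller's congruence:
q=7, m=14, k=37, j=20
h = (7 + ⌊13×15/5⌋ + 37 + ⌊37/4⌋ + ⌊20/4⌋ - 2×20) mod 7
= (7 + 39 + 37 + 9 + 5 - 40) mod 7
= 57 mod 7 = 1
h=1 → Sunday

Sunday


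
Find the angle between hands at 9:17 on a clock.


Hour hand = 9×30 + 17×0.5 = 278.5°
Minute hand = 17×6 = 102°
Difference = |278.5 - 102| = 176.5°

176.5°


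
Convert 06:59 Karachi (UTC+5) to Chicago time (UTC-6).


Time difference = UTC-6 - UTC+5 = -11 hours
New hour = (6 -11) mod 24
= -5 mod 24 = 19
Minutes unchanged → 19:59; -5 < 0 → previous day

19:59 (previous day)


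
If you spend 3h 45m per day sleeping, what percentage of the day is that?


Time: 225 minutes
Day: 1440 minutes
Percentage = (225/1440) × 100 ≈ 15.6%

15.6%


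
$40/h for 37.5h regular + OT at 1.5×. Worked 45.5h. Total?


$1980.00

Regular: 37.5h × $40 = $1500.00
Overtime: 45.5 - 37.5 = 8.0h
OT pay: 8.0h × $40 × 1.5 = $480.00
Total = $1500.00 + $480.00 = $1980.00


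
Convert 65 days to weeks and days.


9 weeks 2 days

Weeks: 65 ÷ 7 = 9 remainder 2


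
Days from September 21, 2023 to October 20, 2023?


From September 21, 2023 to October 20, 2023
Rest of September 2023: 30 - 21 = 9
Days into October 2023: 20
Total = 9 + 20 = 29 days

29 days


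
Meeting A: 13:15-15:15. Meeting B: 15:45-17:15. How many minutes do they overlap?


0 minutes

Meeting A: 795-915 (in minutes from midnight)
Meeting B: 945-1035
Overlap start = max(795, 945) = 945
Overlap end = min(915, 1035) = 915
Overlap = max(0, 915 - 945) = 0 min


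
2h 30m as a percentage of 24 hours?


Total minutes: 2×60 + 30 = 150
Day = 24×60 = 1440 minutes
Fraction = 150/1440 ≈ 0.1042
As a percentage: 150/1440 × 100 ≈ 10.42%

0.1042 (10.42%)


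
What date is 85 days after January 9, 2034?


Start: January 9, 2034
Add 85 days
January 9 → February 1: 31 - 9 + 1 = 23 days (85 - 23 = 62 left)
February 1 → March 1: 28 - 1 + 1 = 28 days (62 - 28 = 34 left)
March 1 → April 1: 31 - 1 + 1 = 31 days (34 - 31 = 3 left)
April 1 + 3 = April 4, 2034

April 4, 2034
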